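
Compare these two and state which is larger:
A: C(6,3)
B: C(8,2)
A=C(6,3)=20, B=C(8,2)=28.

Answer: B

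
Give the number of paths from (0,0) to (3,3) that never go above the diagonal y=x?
5

Working:
Counted by the Catalan number C_3: C_3 = C(6,3)/(3+1) = 20/4 = 5.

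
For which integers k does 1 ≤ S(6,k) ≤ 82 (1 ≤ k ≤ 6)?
1, 2, 4, 5, 6
S(6,1)=1; S(6,2)=31; S(6,3)=90; S(6,4)=65; S(6,5)=15; S(6,6)=1. So valid k = 1, 2, 4, 5, 6.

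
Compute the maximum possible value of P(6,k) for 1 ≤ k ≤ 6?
P(6,k) increases in k, so maximum at k = 6: 6! = 720.

Answer: 720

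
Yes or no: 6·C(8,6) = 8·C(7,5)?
Absorption identity k·C(n,k) = n·C(n-1,k-1). LHS = 6·28 = 168; RHS = 8·21 = 168.

Answer: Yes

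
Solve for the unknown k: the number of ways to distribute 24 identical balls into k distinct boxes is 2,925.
Stars and bars: the count is C(24+k−1, k−1), increasing in k. k=2: C(25,1) = 25, k=3: C(26,2) = 325, k=4: C(27,3) = 2,925 ✓. So k = 4.
Final answer: 4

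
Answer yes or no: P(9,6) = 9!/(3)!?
Permutation formula P(n,k) = n!/(n-k)!: 9!/3! = 362,880/6 = 60,480 = P(9,6). The statement holds.

Answer: Yes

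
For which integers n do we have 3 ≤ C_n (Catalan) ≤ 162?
3, 4, 5, 6

Solution: C_2=2; C_3=5; C_4=14; C_5=42; C_6=132; C_7=429. So valid n = 3, 4, 5, 6.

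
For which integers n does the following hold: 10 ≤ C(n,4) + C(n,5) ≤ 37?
6

Explanation: C(5,4)+C(5,5)=6; C(6,4)+C(6,5)=21; C(7,4)+C(7,5)=56. So valid n = 6.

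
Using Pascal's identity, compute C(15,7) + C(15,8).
12,870

Solution: C(15,7) + C(15,8) = C(16,8) = 12,870.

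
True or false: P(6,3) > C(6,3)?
True

Explanation: P(6,3) = 120 and C(6,3) = 20; P(n,r) = r! × C(n,r) so P > C whenever r ≥ 2.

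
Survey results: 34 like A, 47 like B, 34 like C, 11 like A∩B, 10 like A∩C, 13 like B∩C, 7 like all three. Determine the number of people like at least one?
|A∪B∪C| = 34+47+34-11-10-13+7 = 88.

Answer: 88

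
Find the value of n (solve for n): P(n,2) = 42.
7

Working:
P(n,2) = n(n−1) is increasing in n; n(n−1) ≈ (n−0.5)^2 = 42 gives n ≈ 7.0. Check: P(5,2) = 20, P(6,2) = 30, P(7,2) = 42 ✓. So n = 7.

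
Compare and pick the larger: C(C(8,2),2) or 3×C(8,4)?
C(C(8,2),2)=378, 3×C(8,4)=210.
Final answer: C(C(8,2),2)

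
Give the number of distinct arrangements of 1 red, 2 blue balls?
3

Reasoning: Multinomial: 3!/(1! × 2!) = 3.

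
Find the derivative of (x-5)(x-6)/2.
d/dx[(x-5)(x-6)] = (x-6) + (x-5) = 2x - 11. Dividing by 2 gives (2x - 11)/2.

Answer: (2x - 11)/2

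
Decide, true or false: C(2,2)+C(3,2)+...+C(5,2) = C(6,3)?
True

Reasoning: Hockey stick identity gives Σ = C(6,3) = 20; RHS C(6,3) = 20.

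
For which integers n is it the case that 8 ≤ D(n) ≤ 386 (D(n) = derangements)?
Using D(n) = (n−1)[D(n−1) + D(n−2)] with D(1)=0, D(2)=1: D(3)=2; D(4)=9; D(5)=44; D(6)=265; D(7)=1,854. So valid n = 4, 5, 6.
Final answer: 4, 5, 6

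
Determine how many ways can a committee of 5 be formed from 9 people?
C(9,5) = 9! / (5! × (9-5)!)
         = 9! / (5! × 4!)
         = 126

Answer: 126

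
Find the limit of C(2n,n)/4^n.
0

Explanation: C(2n,n) ~ 4^n/√(πn), so C(2n,n)/4^n ~ 1/√(πn) → 0.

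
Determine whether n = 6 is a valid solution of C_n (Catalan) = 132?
Yes

C_6 = C(12,6)/(6+1) = 924/7 = 132, which equals 132.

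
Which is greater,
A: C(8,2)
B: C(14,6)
A=C(8,2)=28, B=C(14,6)=3,003.

Answer: B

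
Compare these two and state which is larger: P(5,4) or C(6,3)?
P(5,4)

P(5,4)=120, C(6,3)=20.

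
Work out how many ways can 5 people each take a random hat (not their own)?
Using D(n) = (n-1)[D(n-1) + D(n-2)]:
D(5) = (5-1) × [D(4) + D(3)]
      = 4 × [9 + 2]
      = 4 × 11
      = 44

Answer: 44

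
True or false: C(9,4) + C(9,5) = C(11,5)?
Pascal's identity gives C(10,5) = 252, whereas C(11,5) = 462.

Answer: False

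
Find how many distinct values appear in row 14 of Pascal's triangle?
Row 14 has entries C(14,0)..C(14,14); by symmetry C(14,k)=C(14,14-k), giving 8 distinct values.
Final answer: 8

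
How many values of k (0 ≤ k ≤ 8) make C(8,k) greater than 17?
Row 8 is unimodal and symmetric about k=8/2. C(8,1)=8 ≤ 17; C(8,2)=28 > 17; by symmetry C(8,k) > 17 for k = 2..6. That's 6 - 2 + 1 = 5 values.
Final answer: 5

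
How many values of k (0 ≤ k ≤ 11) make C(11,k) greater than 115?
6

Solution: Row 11 is unimodal and symmetric about k=11/2. C(11,2)=55 ≤ 115; C(11,3)=165 > 115; by symmetry C(11,k) > 115 for k = 3..8. That's 8 - 3 + 1 = 6 values.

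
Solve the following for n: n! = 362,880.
9

Solution: n! is strictly increasing. 7! = 5,040, 8! = 40,320, 9! = 362,880 ✓. So n = 9.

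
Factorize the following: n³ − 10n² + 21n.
n(n − 3)(n − 7)

Explanation: n³ − 10n² + 21n = n(n² − 10n + 21) = n(n − 3)(n − 7).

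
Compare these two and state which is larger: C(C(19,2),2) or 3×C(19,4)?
C(C(19,2),2)

Explanation: C(C(19,2),2)=14,535, 3×C(19,4)=11,628.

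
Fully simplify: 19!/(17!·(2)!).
171
This is C(19,17) = 171.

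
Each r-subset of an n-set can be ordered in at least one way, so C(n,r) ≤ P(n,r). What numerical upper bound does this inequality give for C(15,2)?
P(15,2) = 15·14 = 210, so C(15,2) ≤ 210. (The bound is loose by a factor of 2! = 2: C(15,2) = 210/2 = 105.)

Answer: 210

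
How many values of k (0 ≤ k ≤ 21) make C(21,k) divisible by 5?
Checking C(21,k) mod 5 for k = 0..21: divisible at k = 2, 3, 4, 7, 8, 9, 12, 13, 14, 17, 18, 19. That's 12 values.

Answer: 12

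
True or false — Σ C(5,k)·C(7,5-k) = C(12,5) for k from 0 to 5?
Vandermonde's identity gives C(12,5) = 792; RHS C(12,5) = 792.

Answer: True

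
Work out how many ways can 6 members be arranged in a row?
Arrangements of 6 distinct objects: 6! = 720.
Final answer: 720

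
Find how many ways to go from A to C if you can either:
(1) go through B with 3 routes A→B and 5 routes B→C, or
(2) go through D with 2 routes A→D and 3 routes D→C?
21

Solution: Route via B: 3×5=15. Route via D: 2×3=6. Total: 21.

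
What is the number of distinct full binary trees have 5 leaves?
14

Explanation: Using the Catalan number formula: C_n = C(2n, n) / (n+1)
C_4 = C(8, 4) / (4+1)
     = 70 / 5
     = 14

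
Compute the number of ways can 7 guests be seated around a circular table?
720

Working:
Circular arrangements: (7-1)! = 720.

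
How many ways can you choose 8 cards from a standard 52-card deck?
C(52,8) = 752,538,150.
Final answer: 752,538,150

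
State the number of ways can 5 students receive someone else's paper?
44

Using D(n) = (n-1)[D(n-1) + D(n-2)]:
D(5) = (5-1) × [D(4) + D(3)]
      = 4 × [9 + 2]
      = 4 × 11
      = 44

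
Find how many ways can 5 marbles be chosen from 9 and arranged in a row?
15,120
P(9,5) = 9!/(9-5)! = 15,120.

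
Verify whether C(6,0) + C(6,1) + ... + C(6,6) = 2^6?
Binomial theorem with x = y = 1: Σ C(6,i) = (1+1)^6 = 2^6 = 64. The statement holds.
Final answer: True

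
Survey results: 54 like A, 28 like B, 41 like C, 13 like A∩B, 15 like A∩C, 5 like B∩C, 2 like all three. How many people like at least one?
|A∪B∪C| = 54+28+41-13-15-5+2 = 92.

Answer: 92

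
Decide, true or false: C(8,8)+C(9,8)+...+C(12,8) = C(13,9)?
True

Working:
Hockey stick identity gives Σ = C(13,9) = 715; RHS C(13,9) = 715.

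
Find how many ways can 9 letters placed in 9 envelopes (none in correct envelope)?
133,496

Using D(n) = (n-1)[D(n-1) + D(n-2)]:
D(9) = (9-1) × [D(8) + D(7)]
      = 8 × [14833 + 1854]
      = 8 × 16687
      = 133,496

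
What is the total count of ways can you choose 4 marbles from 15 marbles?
1,365

Working:
C(15,4) = 15! / (4! × (15-4)!)
         = 15! / (4! × 11!)
         = 1,365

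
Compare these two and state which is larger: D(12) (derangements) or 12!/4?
D(12)

Explanation: D(12) = (12-1)·[D(11) + D(10)] = 11·[14,684,570 + 1,334,961] = 176,214,841; 12!/4 = 479,001,600/4 = 119,750,400.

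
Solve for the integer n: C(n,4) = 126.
9
C(n,4) = n(n−1)(n−2)(n−3)/4! is increasing in n, and n(n−1)(n−2)(n−3) = 4!·126 = 3,024 ≈ (n−1.5)^4 gives n ≈ 8.9. Check: C(7,4) = 35, C(8,4) = 70, C(9,4) = 126 ✓. So n = 9.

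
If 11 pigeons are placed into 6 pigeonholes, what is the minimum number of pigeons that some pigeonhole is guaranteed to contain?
Pigeonhole: ⌈11/6⌉ = 2.

Answer: 2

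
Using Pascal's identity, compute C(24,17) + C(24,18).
480,700

Explanation: C(24,17) + C(24,18) = C(25,18) = 480,700.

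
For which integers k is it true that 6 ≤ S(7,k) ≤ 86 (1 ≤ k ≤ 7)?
2, 6

Solution: S(7,1)=1; S(7,2)=63; S(7,3)=301; S(7,4)=350; S(7,5)=140; S(7,6)=21; S(7,7)=1. So valid k = 2, 6.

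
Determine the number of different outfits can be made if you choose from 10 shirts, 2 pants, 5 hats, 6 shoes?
600

By the multiplication principle: 10 × 2 × 5 × 6 = 600.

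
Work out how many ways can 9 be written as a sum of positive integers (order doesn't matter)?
30
Pentagonal recurrence p(n) = p(n−1) + p(n−2) − p(n−5) − p(n−7) + …: p(9) = p(8) + p(7) − p(4) − p(2) = 22 + 15 − 5 − 2 = 30.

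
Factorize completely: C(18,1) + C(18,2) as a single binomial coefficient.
C(19,2)
By Pascal's identity: C(18,1) + C(18,2) = C(19,2) = 171.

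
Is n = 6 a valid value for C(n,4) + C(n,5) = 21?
C(6,4) + C(6,5) = 15 + 6 = 21, which equals 21.
Final answer: Yes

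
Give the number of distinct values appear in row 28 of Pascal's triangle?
Row 28 has entries C(28,0)..C(28,28); by symmetry C(28,k)=C(28,28-k), giving 15 distinct values.
Final answer: 15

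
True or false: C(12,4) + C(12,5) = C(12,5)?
False

Reasoning: Pascal's identity gives C(13,5) = 1,287, whereas C(12,5) = 792.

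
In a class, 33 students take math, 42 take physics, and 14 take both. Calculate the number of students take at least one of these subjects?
61

Reasoning: |A∪B| = |A|+|B|-|A∩B| = 33+42-14 = 61.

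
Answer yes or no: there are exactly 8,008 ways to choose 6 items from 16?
Yes

Working:
C(16,6) = 8,008.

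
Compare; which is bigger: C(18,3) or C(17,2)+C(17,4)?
C(18,3)=816; C(17,2)+C(17,4)=136+2,380=2,516.

Answer: C(17,2)+C(17,4)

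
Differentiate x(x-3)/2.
(2x - 3)/2
d/dx[(x-0)(x-3)] = (x-3) + (x-0) = 2x - 3. Dividing by 2 gives (2x - 3)/2.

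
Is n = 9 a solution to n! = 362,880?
Yes

Solution: 9! = 9·8! = 9·40,320 = 362,880, which equals 362,880.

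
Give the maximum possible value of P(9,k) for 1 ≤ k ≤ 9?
362,880
P(9,k) increases in k, so maximum at k = 9: 9! = 362,880.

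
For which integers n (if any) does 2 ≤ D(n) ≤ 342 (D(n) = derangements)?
3, 4, 5, 6

Explanation: Using D(n) = (n−1)[D(n−1) + D(n−2)] with D(1)=0, D(2)=1: D(2)=1; D(3)=2; D(4)=9; D(5)=44; D(6)=265; D(7)=1,854. So valid n = 3, 4, 5, 6.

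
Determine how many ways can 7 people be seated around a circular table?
Circular arrangements: (7-1)! = 720.

Answer: 720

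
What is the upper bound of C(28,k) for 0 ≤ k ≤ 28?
40,116,600
Maximum at k = 14: C(28,14) = 40,116,600.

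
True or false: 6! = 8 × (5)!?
6! = 6 × 5! = 720, but 8 × 5! = 960.
Final answer: False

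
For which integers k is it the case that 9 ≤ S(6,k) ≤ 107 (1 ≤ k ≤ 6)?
S(6,1)=1; S(6,2)=31; S(6,3)=90; S(6,4)=65; S(6,5)=15; S(6,6)=1. So valid k = 2, 3, 4, 5.

Answer: 2, 3, 4, 5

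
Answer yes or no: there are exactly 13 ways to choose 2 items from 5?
C(5,2) = 10 ≠ 13.
Final answer: No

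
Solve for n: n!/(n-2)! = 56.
n!/(n-2)! = n×(n-1), a product of 2 consecutive integers ≈ (n−0.5)^2. 56^(1/2) + 0.5 ≈ 8.0; check n = 8: 8×7 = 56 ✓. So n = 8.
Final answer: 8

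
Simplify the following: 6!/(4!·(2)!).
15

Solution: This is C(6,4) = 15.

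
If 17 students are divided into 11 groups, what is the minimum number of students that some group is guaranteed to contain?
2

Solution: Pigeonhole: ⌈17/11⌉ = 2.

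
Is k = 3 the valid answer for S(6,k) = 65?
No

Working:
S(6,3) = 3·S(5,3) + S(5,2) = 3·25 + 15 = 90, which does not equal 65.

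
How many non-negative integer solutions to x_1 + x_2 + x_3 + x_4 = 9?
C(9+4-1, 4-1) = 220.

Answer: 220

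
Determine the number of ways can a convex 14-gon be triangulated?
208,012

Solution: Using the Catalan number formula: C_n = C(2n, n) / (n+1)
C_12 = C(24, 12) / (12+1)
     = 2704156 / 13
     = 208,012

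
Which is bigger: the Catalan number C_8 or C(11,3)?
C_8 = C(16,8)/(8+1) = 12,870/9 = 1,430; C(11,3) = 165.

Answer: C_8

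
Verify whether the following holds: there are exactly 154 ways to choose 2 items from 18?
False

Reasoning: C(18,2) = 153 ≠ 154.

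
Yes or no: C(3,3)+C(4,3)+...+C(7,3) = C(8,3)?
No

Solution: Hockey stick identity gives Σ = C(8,4) = 70; RHS C(8,3) = 56.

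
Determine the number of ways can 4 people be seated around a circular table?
6

Explanation: Circular arrangements: (4-1)! = 6.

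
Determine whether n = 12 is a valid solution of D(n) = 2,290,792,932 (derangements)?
D(12) = (12-1)·[D(11) + D(10)] = 11·[14,684,570 + 1,334,961] = 176,214,841, which does not equal 2,290,792,932.
Final answer: No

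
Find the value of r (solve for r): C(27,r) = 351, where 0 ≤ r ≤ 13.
2

Explanation: C(27,r) is increasing for 0 ≤ r ≤ 13. Stepping up (C(27,r+1) = C(27,r)·(27−r)/(r+1)): C(27,1) = 27, C(27,2) = 351 ✓. So r = 2.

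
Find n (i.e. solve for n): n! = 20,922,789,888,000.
16

Working:
n! is strictly increasing. 14! = 87,178,291,200, 15! = 1,307,674,368,000, 16! = 20,922,789,888,000 ✓. So n = 16.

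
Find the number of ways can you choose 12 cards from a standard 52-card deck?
206,379,406,870

Reasoning: C(52,12) = 206,379,406,870.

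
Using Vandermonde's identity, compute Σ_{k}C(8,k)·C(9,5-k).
6,188

Working:
= C(8+9,5) = C(17,5) = 6,188.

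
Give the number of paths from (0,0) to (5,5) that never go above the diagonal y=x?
42

Explanation: Counted by the Catalan number C_5: C_5 = C(10,5)/(5+1) = 252/6 = 42.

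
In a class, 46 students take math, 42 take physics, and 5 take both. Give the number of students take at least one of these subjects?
83

Working:
|A∪B| = |A|+|B|-|A∩B| = 46+42-5 = 83.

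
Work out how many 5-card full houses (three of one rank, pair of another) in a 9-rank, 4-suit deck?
1,728
Triple rank: 9. Triple suits: C(4,3)=4. Pair rank: 8. Pair suits: C(4,2)=6. Total: 1,728.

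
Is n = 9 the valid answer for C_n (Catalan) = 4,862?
Yes

Reasoning: C_9 = C(18,9)/(9+1) = 48,620/10 = 4,862, which equals 4,862.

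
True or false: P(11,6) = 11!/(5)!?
True

Working:
Permutation formula P(n,k) = n!/(n-k)!: 11!/5! = 39,916,800/120 = 332,640 = P(11,6). The statement holds.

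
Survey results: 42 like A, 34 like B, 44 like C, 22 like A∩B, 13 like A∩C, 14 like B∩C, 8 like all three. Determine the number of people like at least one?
79
|A∪B∪C| = 42+34+44-22-13-14+8 = 79.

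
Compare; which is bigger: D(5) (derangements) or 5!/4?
D(5)

Explanation: D(5) = (5-1)·[D(4) + D(3)] = 4·[9 + 2] = 44; 5!/4 = 120/4 = 30.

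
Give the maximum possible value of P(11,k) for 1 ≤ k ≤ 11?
39,916,800

Reasoning: P(11,k) increases in k, so maximum at k = 11: 11! = 39,916,800.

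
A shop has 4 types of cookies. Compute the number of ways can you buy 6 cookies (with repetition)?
84
Stars and bars: C(6+4-1, 6) = C(9, 6) = 84.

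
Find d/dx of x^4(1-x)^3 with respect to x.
4x^3(1-x)^3 - 3x^4(1-x)^2

Working:
Product rule: 4x^{3}(1-x)^{3} + x^4·(-3)(1-x)^{2}.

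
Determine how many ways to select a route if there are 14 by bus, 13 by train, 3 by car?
30

By the addition principle: 14 + 13 + 3 = 30.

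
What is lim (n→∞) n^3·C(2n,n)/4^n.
∞

Solution: C(2n,n) ~ 4^n/√(πn), so n^3·C(2n,n)/4^n ~ n^(3 − 1/2)/√π → ∞.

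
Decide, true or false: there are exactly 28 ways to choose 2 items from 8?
True

Working:
C(8,2) = 28.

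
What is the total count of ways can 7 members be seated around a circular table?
720
Circular arrangements: (7-1)! = 720.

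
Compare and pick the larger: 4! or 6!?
6!

Reasoning: 4!=24, 6!=720. 6! > 4!.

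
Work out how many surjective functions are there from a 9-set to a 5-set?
Onto functions = 5! × S(9,5)
First compute S(9,5) via recurrence:
Using the Stirling recurrence: S(n,k) = k·S(n-1,k) + S(n-1,k-1)
S(9,5) = 5·S(8,5) + S(8,4)
         = 5·1050 + 1701
         = 5250 + 1701
         = 6,951
Then: 120 × 6951 = 834,120
Final answer: 834,120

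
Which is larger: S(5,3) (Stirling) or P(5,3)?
P(5,3)

Reasoning: S(5,3) = 3·S(4,3) + S(4,2) = 3·6 + 7 = 25; P(5,3) = 60.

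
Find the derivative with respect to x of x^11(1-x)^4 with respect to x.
11x^10(1-x)^4 - 4x^11(1-x)^3

Reasoning: Product rule: 11x^{10}(1-x)^{4} + x^11·(-4)(1-x)^{3}.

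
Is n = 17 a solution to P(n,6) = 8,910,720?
Yes
P(17,6) = 17·16·15·14·13·12 = 8,910,720, which equals 8,910,720.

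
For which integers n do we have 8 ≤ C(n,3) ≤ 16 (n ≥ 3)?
C(4,3)=4; C(5,3)=10; C(6,3)=20. So valid n = 5.

Answer: 5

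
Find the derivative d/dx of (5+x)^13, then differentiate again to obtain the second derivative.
First derivative: 13(5+x)^{12}. Second derivative: 13·12·(5+x)^{11} = 156(5+x)^{11}.
Final answer: 156(5+x)^11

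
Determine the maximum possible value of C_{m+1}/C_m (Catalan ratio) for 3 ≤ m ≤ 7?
10/3

Explanation: C_{m+1}/C_m = 2(2m+1)/(m+2), which increases with m. Maximum at m = 7: 2·15/9 = 10/3.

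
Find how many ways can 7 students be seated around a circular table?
720

Reasoning: Circular arrangements: (7-1)! = 720.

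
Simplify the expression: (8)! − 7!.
(8)! − 7! = (8)·7! − 7! = (8−1)·7! = 7·7! = 35,280.

Answer: 35,280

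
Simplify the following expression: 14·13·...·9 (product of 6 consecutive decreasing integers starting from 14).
2,162,160
This is P(14,6) = 14!/(8)! = 2,162,160.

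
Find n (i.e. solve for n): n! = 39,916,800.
11
n! is strictly increasing. 9! = 362,880, 10! = 3,628,800, 11! = 39,916,800 ✓. So n = 11.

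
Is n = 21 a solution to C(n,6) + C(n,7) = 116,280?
C(21,6) + C(21,7) = 54,264 + 116,280 = 170,544, which does not equal 116,280.
Final answer: No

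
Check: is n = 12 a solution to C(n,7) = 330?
C(12,7) = 12·11·10·9·8·7·6/7! = 3,991,680/5,040 = 792, which does not equal 330.

Answer: No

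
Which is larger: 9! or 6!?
9!=362,880, 6!=720. 9! > 6!.

Answer: 9!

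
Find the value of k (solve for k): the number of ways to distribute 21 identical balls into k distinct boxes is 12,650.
Stars and bars: the count is C(21+k−1, k−1), increasing in k. k=3: C(23,2) = 253, k=4: C(24,3) = 2,024, k=5: C(25,4) = 12,650 ✓. So k = 5.
Final answer: 5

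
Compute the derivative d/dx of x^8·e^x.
Product rule: d/dx[x^8]·e^x + x^8·d/dx[e^x] = 8x^{7}e^x + x^8e^x.

Answer: (8x^7 + x^8)e^x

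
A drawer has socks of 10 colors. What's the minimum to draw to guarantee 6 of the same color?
51

Reasoning: Worst case: 5 of each = 50. One more: 51.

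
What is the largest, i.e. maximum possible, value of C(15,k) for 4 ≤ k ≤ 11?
6,435

Reasoning: C(15,k) is maximised at the centre of the row: C(15,7) = 6,435.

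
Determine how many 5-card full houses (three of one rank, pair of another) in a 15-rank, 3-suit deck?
630

Explanation: Triple rank: 15. Triple suits: C(3,3)=1. Pair rank: 14. Pair suits: C(3,2)=3. Total: 630.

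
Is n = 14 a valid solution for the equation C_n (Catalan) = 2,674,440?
C_14 = C(28,14)/(14+1) = 40,116,600/15 = 2,674,440, which equals 2,674,440.
Final answer: Yes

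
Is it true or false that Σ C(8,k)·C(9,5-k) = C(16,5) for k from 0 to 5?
Vandermonde's identity gives C(17,5) = 6,188; RHS C(16,5) = 4,368.
Final answer: False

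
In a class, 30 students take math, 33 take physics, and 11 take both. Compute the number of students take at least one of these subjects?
52

Explanation: |A∪B| = |A|+|B|-|A∩B| = 30+33-11 = 52.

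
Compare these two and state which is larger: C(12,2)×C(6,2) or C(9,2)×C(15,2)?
C(12,2)×C(6,2)=990, C(9,2)×C(15,2)=3,780.
Final answer: C(9,2)×C(15,2)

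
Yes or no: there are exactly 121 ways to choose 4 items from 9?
C(9,4) = 126 ≠ 121.

Answer: No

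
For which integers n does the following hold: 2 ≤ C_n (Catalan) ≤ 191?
2, 3, 4, 5, 6

Solution: C_1=1; C_2=2; C_3=5; C_4=14; C_5=42; C_6=132; C_7=429. So valid n = 2, 3, 4, 5, 6.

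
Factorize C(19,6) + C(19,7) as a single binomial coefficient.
C(20,7)

Reasoning: By Pascal's identity: C(19,6) + C(19,7) = C(20,7) = 77,520.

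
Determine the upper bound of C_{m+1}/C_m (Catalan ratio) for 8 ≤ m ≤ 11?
46/13

Solution: C_{m+1}/C_m = 2(2m+1)/(m+2), which increases with m. Maximum at m = 11: 2·23/13 = 46/13.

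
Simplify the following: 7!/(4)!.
210
This equals 7×6×5 = 210.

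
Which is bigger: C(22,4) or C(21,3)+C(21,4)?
Equal

Explanation: By Pascal's identity: C(22,4) = C(21,3)+C(21,4) = 7,315. Equal.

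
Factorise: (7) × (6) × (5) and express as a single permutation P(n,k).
P(7,3) = 7!/(4)!

Reasoning: Product of 3 consecutive descending integers starting at 7: P(7,3) = 7!/4! = 210.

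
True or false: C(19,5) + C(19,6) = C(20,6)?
Pascal's identity C(n,k) + C(n,k+1) = C(n+1,k+1): 11,628 + 27,132 = 38,760 = C(20,6).
Final answer: True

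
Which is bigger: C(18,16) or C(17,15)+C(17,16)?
Equal

Reasoning: By Pascal's identity: C(18,16) = C(17,15)+C(17,16) = 153. Equal.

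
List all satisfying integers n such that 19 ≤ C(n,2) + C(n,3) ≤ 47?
5, 6

Working:
C(4,2)+C(4,3)=10; C(5,2)+C(5,3)=20; C(6,2)+C(6,3)=35; C(7,2)+C(7,3)=56. So valid n = 5, 6.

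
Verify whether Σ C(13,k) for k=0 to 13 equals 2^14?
False
Binomial theorem: Σ C(13,k) = (1+1)^13 = 2^13 = 8,192; RHS 2^14 = 16,384.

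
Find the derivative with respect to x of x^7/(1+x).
Quotient rule: [7x^{6}(1+x) - x^7]/(1+x)².

Answer: (7x^6(1+x) - x^7)/(1+x)²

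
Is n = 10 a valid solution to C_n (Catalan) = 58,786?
No

C_10 = C(20,10)/(10+1) = 184,756/11 = 16,796, which does not equal 58,786.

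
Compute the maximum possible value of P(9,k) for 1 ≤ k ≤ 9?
362,880
P(9,k) increases in k, so maximum at k = 9: 9! = 362,880.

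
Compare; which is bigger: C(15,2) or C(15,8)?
C(15,8)

C(15,2)=105, C(15,8)=6,435.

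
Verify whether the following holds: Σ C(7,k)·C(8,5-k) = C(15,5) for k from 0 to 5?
True

Solution: Vandermonde's identity gives C(15,5) = 3,003; RHS C(15,5) = 3,003.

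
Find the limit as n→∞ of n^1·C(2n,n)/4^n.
∞
C(2n,n) ~ 4^n/√(πn), so n^1·C(2n,n)/4^n ~ n^(1 − 1/2)/√π → ∞.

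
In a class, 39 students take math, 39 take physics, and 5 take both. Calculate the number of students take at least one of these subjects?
73
|A∪B| = |A|+|B|-|A∩B| = 39+39-5 = 73.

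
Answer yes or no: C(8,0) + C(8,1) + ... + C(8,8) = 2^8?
Binomial theorem with x = y = 1: Σ C(8,i) = (1+1)^8 = 2^8 = 256. The statement holds.

Answer: Yes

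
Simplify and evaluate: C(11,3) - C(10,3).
45

C(11,3) - C(10,3) = C(10,2) = 45.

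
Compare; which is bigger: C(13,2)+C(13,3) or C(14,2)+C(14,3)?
C(14,2)+C(14,3)

First=364, Second=455.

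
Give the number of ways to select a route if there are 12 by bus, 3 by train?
15

By the addition principle: 12 + 3 = 15.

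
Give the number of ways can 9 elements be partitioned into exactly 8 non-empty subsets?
36

Solution: This equals S(9,8), the Stirling number of the 2nd kind.
Using the Stirling recurrence: S(n,k) = k·S(n-1,k) + S(n-1,k-1)
S(9,8) = 8·S(8,8) + S(8,7)
         = 8·1 + 28
         = 8 + 28
         = 36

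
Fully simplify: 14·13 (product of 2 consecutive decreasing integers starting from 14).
182

Reasoning: This is P(14,2) = 14!/(12)! = 182.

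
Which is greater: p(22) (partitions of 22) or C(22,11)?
Pentagonal recurrence p(n) = p(n−1) + p(n−2) − p(n−5) − p(n−7) + …: p(22) = p(21) + p(20) − p(17) − p(15) + p(10) + p(7) − p(0) = 792 + 627 − 297 − 176 + 42 + 15 − 1 = 1,002; C(22,11) = 705,432.
Final answer: C(22,11)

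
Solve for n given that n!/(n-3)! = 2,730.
15
n!/(n-3)! = n×(n-1)×(n-2), a product of 3 consecutive integers ≈ (n−1)^3. 2,730^(1/3) + 1 ≈ 15.0; check n = 15: 15×14×13 = 2,730 ✓. So n = 15.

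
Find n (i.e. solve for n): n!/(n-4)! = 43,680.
16

Working:
n!/(n-4)! = n×(n-1)×(n-2)×(n-3), a product of 4 consecutive integers ≈ (n−1.5)^4. 43,680^(1/4) + 1.5 ≈ 16.0; check n = 16: 16×15×14×13 = 43,680 ✓. So n = 16.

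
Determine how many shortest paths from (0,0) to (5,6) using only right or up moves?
462

Explanation: Choose 5 rights from 11 moves: C(11,5) = 462.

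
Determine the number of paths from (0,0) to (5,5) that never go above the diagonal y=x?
42

Solution: Counted by the Catalan number C_5: C_5 = C(10,5)/(5+1) = 252/6 = 42.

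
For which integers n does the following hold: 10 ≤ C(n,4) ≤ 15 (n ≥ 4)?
6

Explanation: C(5,4)=5; C(6,4)=15; C(7,4)=35. So valid n = 6.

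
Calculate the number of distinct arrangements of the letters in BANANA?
60

Word has 6 letters (B=1, A=3, N=2). Arrangements: 6!/Π(k!) = 60.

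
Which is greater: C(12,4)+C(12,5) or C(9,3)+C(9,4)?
C(12,4)+C(12,5)

Working:
First=1,287, Second=210.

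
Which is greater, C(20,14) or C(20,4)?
C(20,14)

C(20,14)=38,760, C(20,4)=4,845.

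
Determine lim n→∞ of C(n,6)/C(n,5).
C(n,6)/C(n,5) = (n-5)/6 → ∞ as n → ∞.
Final answer: ∞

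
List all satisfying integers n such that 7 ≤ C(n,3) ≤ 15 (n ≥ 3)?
5
C(4,3)=4; C(5,3)=10; C(6,3)=20. So valid n = 5.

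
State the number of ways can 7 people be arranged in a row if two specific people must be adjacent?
1,440

Reasoning: Treat pair as unit: (7-1)! arrangements × 2 internal orders = 1,440.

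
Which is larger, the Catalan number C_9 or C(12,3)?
C_9

Working:
C_9 = C(18,9)/(9+1) = 48,620/10 = 4,862; C(12,3) = 220.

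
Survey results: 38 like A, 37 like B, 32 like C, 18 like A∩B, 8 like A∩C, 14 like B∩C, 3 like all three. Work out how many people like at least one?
70

Reasoning: |A∪B∪C| = 38+37+32-18-8-14+3 = 70.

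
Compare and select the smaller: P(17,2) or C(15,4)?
P(17,2)
P(17,2)=272, C(15,4)=1,365.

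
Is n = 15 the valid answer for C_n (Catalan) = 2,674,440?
No

C_15 = C(30,15)/(15+1) = 155,117,520/16 = 9,694,845, which does not equal 2,674,440.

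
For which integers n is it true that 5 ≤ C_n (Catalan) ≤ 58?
3, 4, 5

Explanation: C_2=2; C_3=5; C_4=14; C_5=42; C_6=132. So valid n = 3, 4, 5.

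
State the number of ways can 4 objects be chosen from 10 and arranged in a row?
5,040

Working:
P(10,4) = 10!/(10-4)! = 5,040.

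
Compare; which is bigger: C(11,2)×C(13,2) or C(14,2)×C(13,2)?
C(14,2)×C(13,2)

Solution: C(11,2)×C(13,2)=4,290, C(14,2)×C(13,2)=7,098.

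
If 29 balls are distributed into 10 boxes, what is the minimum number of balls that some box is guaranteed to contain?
Pigeonhole: ⌈29/10⌉ = 3.
Final answer: 3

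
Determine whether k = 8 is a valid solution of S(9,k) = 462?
S(9,8) = 8·S(8,8) + S(8,7) = 8·1 + 28 = 36, which does not equal 462.
Final answer: No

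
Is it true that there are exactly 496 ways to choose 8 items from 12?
False

Reasoning: C(12,8) = 495 ≠ 496.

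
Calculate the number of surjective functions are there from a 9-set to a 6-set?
1,905,120

Explanation: Onto functions = 6! × S(9,6)
First compute S(9,6) via recurrence:
Using the Stirling recurrence: S(n,k) = k·S(n-1,k) + S(n-1,k-1)
S(9,6) = 6·S(8,6) + S(8,5)
         = 6·266 + 1050
         = 1596 + 1050
         = 2,646
Then: 720 × 2646 = 1,905,120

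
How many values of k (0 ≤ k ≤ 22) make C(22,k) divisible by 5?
8
Checking C(22,k) mod 5 for k = 0..22: divisible at k = 3, 4, 8, 9, 13, 14, 18, 19. That's 8 values.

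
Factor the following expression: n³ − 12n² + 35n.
n(n − 5)(n − 7)

n³ − 12n² + 35n = n(n² − 12n + 35) = n(n − 5)(n − 7).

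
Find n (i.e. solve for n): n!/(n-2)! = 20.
5

n!/(n-2)! = n×(n-1), a product of 2 consecutive integers ≈ (n−0.5)^2. 20^(1/2) + 0.5 ≈ 5.0; check n = 5: 5×4 = 20 ✓. So n = 5.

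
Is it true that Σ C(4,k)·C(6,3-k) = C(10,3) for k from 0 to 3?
True

Solution: Vandermonde's identity gives C(10,3) = 120; RHS C(10,3) = 120.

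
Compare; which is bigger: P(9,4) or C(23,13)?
P(9,4)=3,024, C(23,13)=1,144,066.
Final answer: C(23,13)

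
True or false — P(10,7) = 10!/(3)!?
True

Reasoning: Permutation formula P(n,k) = n!/(n-k)!: 10!/3! = 3,628,800/6 = 604,800 = P(10,7). The statement holds.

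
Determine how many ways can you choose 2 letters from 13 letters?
78

Reasoning: C(13,2) = 13! / (2! × (13-2)!)
         = 13! / (2! × 11!)
         = 78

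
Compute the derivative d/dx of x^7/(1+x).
Quotient rule: [7x^{6}(1+x) - x^7]/(1+x)².
Final answer: (7x^6(1+x) - x^7)/(1+x)²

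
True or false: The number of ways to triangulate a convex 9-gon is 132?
False

Reasoning: Triangulations of a convex 9-gon are counted by the Catalan number C_7: C_7 = C(14,7)/(7+1) = 3,432/8 = 429.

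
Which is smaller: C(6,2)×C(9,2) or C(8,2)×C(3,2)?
C(6,2)×C(9,2)=540, C(8,2)×C(3,2)=84.
Final answer: C(8,2)×C(3,2)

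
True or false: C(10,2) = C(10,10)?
False

Explanation: C(10,2) = 45 but C(10,10) = 1; symmetry gives C(10,2) = C(10,8), not C(10,10).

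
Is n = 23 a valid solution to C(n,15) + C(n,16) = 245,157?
C(23,15) + C(23,16) = 490,314 + 245,157 = 735,471, which does not equal 245,157.

Answer: No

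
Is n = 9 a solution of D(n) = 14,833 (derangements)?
D(9) = (9-1)·[D(8) + D(7)] = 8·[14,833 + 1,854] = 133,496, which does not equal 14,833.
Final answer: No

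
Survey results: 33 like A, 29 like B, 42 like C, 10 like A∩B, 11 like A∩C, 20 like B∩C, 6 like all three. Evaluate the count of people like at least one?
69

Reasoning: |A∪B∪C| = 33+29+42-10-11-20+6 = 69.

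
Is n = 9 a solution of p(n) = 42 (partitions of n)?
Pentagonal recurrence p(n) = p(n−1) + p(n−2) − p(n−5) − p(n−7) + …: p(9) = p(8) + p(7) − p(4) − p(2) = 22 + 15 − 5 − 2 = 30, which does not equal 42.

Answer: No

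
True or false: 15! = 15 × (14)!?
True

Solution: By definition n! = n × (n-1)!, so 15! = 15 × 14!.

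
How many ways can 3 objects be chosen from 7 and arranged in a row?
P(7,3) = 7!/(7-3)! = 210.
Final answer: 210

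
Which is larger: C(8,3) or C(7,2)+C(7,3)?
By Pascal's identity: C(8,3) = C(7,2)+C(7,3) = 56. Equal.

Answer: Equal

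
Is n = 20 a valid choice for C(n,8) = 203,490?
C(20,8) = 20·19·18·17·16·15·14·13/8! = 5,079,110,400/40,320 = 125,970, which does not equal 203,490.

Answer: No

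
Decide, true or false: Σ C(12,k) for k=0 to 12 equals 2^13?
False
Binomial theorem: Σ C(12,k) = (1+1)^12 = 2^12 = 4,096; RHS 2^13 = 8,192.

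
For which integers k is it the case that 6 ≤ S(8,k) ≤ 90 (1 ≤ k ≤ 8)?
7

Reasoning: S(8,1)=1; S(8,2)=127; S(8,3)=966; S(8,4)=1,701; S(8,5)=1,050; S(8,6)=266; S(8,7)=28; S(8,8)=1. So valid k = 7.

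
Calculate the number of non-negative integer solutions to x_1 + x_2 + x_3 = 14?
C(14+3-1, 3-1) = 120.

Answer: 120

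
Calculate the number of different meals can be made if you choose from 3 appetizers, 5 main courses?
15

Explanation: By the multiplication principle: 3 × 5 = 15.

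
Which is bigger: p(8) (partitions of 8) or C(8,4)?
C(8,4)

Working:
Pentagonal recurrence p(n) = p(n−1) + p(n−2) − p(n−5) − p(n−7) + …: p(8) = p(7) + p(6) − p(3) − p(1) = 15 + 11 − 3 − 1 = 22; C(8,4) = 70.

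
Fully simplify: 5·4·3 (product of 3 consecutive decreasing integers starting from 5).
60

Working:
This is P(5,3) = 5!/(2)! = 60.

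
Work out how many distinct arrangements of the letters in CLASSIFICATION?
Word has 14 letters (C=2, L=1, A=2, S=2, I=3, F=1, T=1, O=1, N=1). Arrangements: 14!/Π(k!) = 1,816,214,400.
Final answer: 1,816,214,400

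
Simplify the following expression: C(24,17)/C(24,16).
8/17

C(n,k+1)/C(n,k) = (n−k)/(k+1). Here (24−16)/(16+1) = 8/17 = 8/17.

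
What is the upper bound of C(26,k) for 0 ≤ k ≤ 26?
10,400,600

Maximum at k = 13: C(26,13) = 10,400,600.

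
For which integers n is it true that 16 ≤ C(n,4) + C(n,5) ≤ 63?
6, 7
C(5,4)+C(5,5)=6; C(6,4)+C(6,5)=21; C(7,4)+C(7,5)=56; C(8,4)+C(8,5)=126. So valid n = 6, 7.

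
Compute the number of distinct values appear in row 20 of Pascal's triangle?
11

Explanation: Row 20 has entries C(20,0)..C(20,20); by symmetry C(20,k)=C(20,20-k), giving 11 distinct values.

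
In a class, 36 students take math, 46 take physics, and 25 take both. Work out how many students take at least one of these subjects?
57

Reasoning: |A∪B| = |A|+|B|-|A∩B| = 36+46-25 = 57.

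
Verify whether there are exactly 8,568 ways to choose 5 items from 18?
True
C(18,5) = 8,568.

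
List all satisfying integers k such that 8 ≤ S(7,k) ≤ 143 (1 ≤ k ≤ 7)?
2, 5, 6

S(7,1)=1; S(7,2)=63; S(7,3)=301; S(7,4)=350; S(7,5)=140; S(7,6)=21; S(7,7)=1. So valid k = 2, 5, 6.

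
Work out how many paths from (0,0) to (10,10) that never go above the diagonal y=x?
16,796

Reasoning: Counted by the Catalan number C_10: C_10 = C(20,10)/(10+1) = 184,756/11 = 16,796.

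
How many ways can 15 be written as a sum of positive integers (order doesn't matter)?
176

Pentagonal recurrence p(n) = p(n−1) + p(n−2) − p(n−5) − p(n−7) + …: p(15) = p(14) + p(13) − p(10) − p(8) + p(3) + p(0) = 135 + 101 − 42 − 22 + 3 + 1 = 176.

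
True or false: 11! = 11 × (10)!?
True

Explanation: By definition n! = n × (n-1)!, so 11! = 11 × 10!.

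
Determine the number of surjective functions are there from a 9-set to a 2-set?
Onto functions = 2! × S(9,2)
First compute S(9,2) via recurrence:
Using the Stirling recurrence: S(n,k) = k·S(n-1,k) + S(n-1,k-1)
S(9,2) = 2·S(8,2) + S(8,1)
         = 2·127 + 1
         = 254 + 1
         = 255
Then: 2 × 255 = 510

Answer: 510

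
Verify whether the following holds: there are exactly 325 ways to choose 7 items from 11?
C(11,7) = 330 ≠ 325.

Answer: False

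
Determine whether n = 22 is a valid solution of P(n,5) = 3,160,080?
Yes

Reasoning: P(22,5) = 22·21·20·19·18 = 3,160,080, which equals 3,160,080.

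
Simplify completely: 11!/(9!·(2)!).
55

Explanation: This is C(11,9) = 55.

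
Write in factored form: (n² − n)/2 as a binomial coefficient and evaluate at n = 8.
C(n,2); C(8,2) = 28
(n² − n)/2 = n(n−1)/2 = C(n,2). At n = 8: C(8,2) = 28.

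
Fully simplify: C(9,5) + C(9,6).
210

Reasoning: By Pascal's identity: C(10,6) = 210.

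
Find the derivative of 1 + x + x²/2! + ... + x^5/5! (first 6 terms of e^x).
Differentiating term by term gives the first 5 terms of e^x.

Answer: 1 + x + x²/2! + ... + x^4/4!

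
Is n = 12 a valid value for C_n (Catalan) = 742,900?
No

Solution: C_12 = C(24,12)/(12+1) = 2,704,156/13 = 208,012, which does not equal 742,900.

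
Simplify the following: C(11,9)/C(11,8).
1/3

Reasoning: C(n,k+1)/C(n,k) = (n−k)/(k+1). Here (11−8)/(8+1) = 3/9 = 1/3.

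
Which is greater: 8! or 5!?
8!

Working:
8!=40,320, 5!=120. 8! > 5!.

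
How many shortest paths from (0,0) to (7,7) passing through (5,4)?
1,260

Reasoning: To (5,4): C(9,5)=126. From there: C(5,2)=10. Total: 1,260.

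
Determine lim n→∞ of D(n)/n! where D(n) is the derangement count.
1/e

D(n)/n! → 1/e ≈ 0.3679 as n → ∞.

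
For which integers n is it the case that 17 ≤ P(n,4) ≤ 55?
4

Reasoning: P(3,4)=0; P(4,4)=24; P(5,4)=120. So valid n = 4.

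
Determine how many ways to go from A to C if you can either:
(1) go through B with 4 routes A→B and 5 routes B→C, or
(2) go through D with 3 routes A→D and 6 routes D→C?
38

Working:
Route via B: 4×5=20. Route via D: 3×6=18. Total: 38.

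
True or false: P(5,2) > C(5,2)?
True

Working:
P(5,2) = 20 and C(5,2) = 10; P(n,r) = r! × C(n,r) so P > C whenever r ≥ 2.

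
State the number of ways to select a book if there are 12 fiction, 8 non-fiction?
20
By the addition principle: 12 + 8 = 20.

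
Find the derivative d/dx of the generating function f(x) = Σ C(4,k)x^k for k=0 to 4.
Σ k·C(4,k)x^(k-1) for k=1 to 4

Working:
Term-by-term differentiation gives Σ k·C(4,k)x^{k-1} for k=1 to 4.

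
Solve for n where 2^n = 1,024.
2^10 = 1,024, so n = 10.

Answer: 10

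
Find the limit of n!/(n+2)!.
0

Working:
n!/(n+2)! = 1/[(n+1)(n+2)] → 0 as n → ∞.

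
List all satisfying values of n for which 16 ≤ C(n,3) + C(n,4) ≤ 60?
6
C(5,3)+C(5,4)=15; C(6,3)+C(6,4)=35; C(7,3)+C(7,4)=70. So valid n = 6.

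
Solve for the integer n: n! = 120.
5

n! is strictly increasing. 3! = 6, 4! = 24, 5! = 120 ✓. So n = 5.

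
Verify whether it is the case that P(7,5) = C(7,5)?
False
P(7,5) = 2,520 but C(7,5) = 21; they differ by a factor of 5! = 120, so the statement does not hold.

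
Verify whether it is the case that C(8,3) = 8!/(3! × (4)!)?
False

Solution: The correct denominator is 3!×5!, giving C(8,3) = 56; the stated RHS is 8!/(3!×4!) = 280 ≠ 56, so the statement does not hold.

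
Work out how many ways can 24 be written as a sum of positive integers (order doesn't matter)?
Pentagonal recurrence p(n) = p(n−1) + p(n−2) − p(n−5) − p(n−7) + …: p(24) = p(23) + p(22) − p(19) − p(17) + p(12) + p(9) − p(2) = 1,255 + 1,002 − 490 − 297 + 77 + 30 − 2 = 1,575.

Answer: 1,575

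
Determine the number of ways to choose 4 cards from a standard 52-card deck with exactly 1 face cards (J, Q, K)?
118,560
12 face cards and 40 non-face cards: C(12,1) × C(40,3) = 12 × 9,880 = 118,560.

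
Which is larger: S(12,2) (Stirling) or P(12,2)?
S(12,2)

S(12,2) = 2·S(11,2) + S(11,1) = 2·1,023 + 1 = 2,047; P(12,2) = 132.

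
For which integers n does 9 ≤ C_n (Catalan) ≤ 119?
4, 5
C_3=5; C_4=14; C_5=42; C_6=132. So valid n = 4, 5.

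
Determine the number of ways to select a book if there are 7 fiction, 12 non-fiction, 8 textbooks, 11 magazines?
38

Reasoning: By the addition principle: 7 + 12 + 8 + 11 = 38.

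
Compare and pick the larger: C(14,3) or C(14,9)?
C(14,9)
C(14,3)=364, C(14,9)=2,002.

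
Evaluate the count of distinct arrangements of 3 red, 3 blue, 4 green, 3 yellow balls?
1,201,200

Multinomial: 13!/(3! × 3! × 4! × 3!) = 1,201,200.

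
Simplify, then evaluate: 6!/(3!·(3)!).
This is C(6,3) = 20.
Final answer: 20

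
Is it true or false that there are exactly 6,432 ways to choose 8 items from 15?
C(15,8) = 6,435 ≠ 6432.

Answer: False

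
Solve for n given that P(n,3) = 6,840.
20

Solution: P(n,3) = n(n−1)(n−2) is increasing in n; n(n−1)(n−2) ≈ (n−1)^3 = 6,840 gives n ≈ 20.0. Check: P(18,3) = 4,896, P(19,3) = 5,814, P(20,3) = 6,840 ✓. So n = 20.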